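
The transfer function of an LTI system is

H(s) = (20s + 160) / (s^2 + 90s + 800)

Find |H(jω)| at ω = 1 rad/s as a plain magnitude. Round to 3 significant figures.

Substitute s = j1:
Numerator: 20(j1) + 160 = 160 + j20
Denominator: (j1)^2 + 90(j1) + 800 = 799 + j90
|N| = √(160² + 20²) ≈ 161.25, ∠N ≈ 7.13°
|D| = √(799² + 90²) ≈ 804.05, ∠D ≈ 6.43°
|H| = 161.25 / 804.05 ≈ 0.20055

0.201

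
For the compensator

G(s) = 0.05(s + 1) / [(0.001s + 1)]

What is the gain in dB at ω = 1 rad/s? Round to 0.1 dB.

-23.0 dB

At ω = 1 rad/s:
zero (1 + j1·1) = 1 + j1 → |·| ≈ 1.4142, ∠ ≈ 45.00°
pole (1 + j1·0.001) = 1 + j0.001 → |·| ≈ 1, ∠ ≈ 0.06°
|G| = 0.05 · 1.4142 / (1) ≈ 0.07071
Gain = 20 log₁₀(0.07071) ≈ -23.01 dB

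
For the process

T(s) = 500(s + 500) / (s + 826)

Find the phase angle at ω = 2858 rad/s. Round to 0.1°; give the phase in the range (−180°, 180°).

At s = jω = j2858:
zero (s+500): 500 + j2858 → |·| = √(500²+2858²) = √8418164 ≈ 2901.4, ∠ = arctan(2858/500) ≈ 80.08°
pole (s+826): 826 + j2858 → |·| = √(826²+2858²) = √8850440 ≈ 2975, ∠ = arctan(2858/826) ≈ 73.88°
∠T = 80.08° − 73.88° = 6.20°

6.2°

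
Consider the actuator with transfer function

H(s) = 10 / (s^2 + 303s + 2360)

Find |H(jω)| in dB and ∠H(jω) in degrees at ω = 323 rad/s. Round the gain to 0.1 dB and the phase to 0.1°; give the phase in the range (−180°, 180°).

-83.0 dB, -136.2°

Substitute s = j323:
Numerator: 10 = 10 + j0
Denominator: (j323)^2 + 303(j323) + 2360 = -101969 + j97869
|N| = √(10² + 0²) ≈ 10, ∠N ≈ 0.00°
|D| = √(101969² + 97869²) ≈ 1.4134e+05, ∠D ≈ 136.18°
|H| = 10 / 1.4134e+05 ≈ 7.0751e-05
Gain = 20 log₁₀(7.0751e-05) ≈ -83.01 dB
∠H = 0.00° − 136.18° = -136.18°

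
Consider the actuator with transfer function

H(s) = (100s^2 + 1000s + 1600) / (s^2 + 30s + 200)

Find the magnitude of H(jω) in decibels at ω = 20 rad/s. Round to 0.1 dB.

Substitute s = j20:
Numerator: 100(j20)^2 + 1000(j20) + 1600 = -38400 + j20000
Denominator: (j20)^2 + 30(j20) + 200 = -200 + j600
|N| = √(38400² + 20000²) ≈ 43296, ∠N ≈ 152.49°
|D| = √(200² + 600²) ≈ 632.46, ∠D ≈ 108.43°
|H| = 43296 / 632.46 ≈ 68.457
Gain = 20 log₁₀(68.457) ≈ 36.71 dB

36.7 dB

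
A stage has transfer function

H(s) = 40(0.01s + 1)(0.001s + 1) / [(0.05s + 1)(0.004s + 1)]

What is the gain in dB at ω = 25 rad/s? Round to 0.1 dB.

28.2 dB

At ω = 25 rad/s:
zero (1 + j25·0.01) = 1 + j0.25 → |·| ≈ 1.0308, ∠ ≈ 14.04°
zero (1 + j25·0.001) = 1 + j0.025 → |·| ≈ 1.0003, ∠ ≈ 1.43°
pole (1 + j25·0.05) = 1 + j1.25 → |·| ≈ 1.6008, ∠ ≈ 51.34°
pole (1 + j25·0.004) = 1 + j0.1 → |·| ≈ 1.005, ∠ ≈ 5.71°
|H| = 40 · 1.0308 · 1.0003 / (1.6008 · 1.005) ≈ 25.637
Gain = 20 log₁₀(25.637) ≈ 28.18 dB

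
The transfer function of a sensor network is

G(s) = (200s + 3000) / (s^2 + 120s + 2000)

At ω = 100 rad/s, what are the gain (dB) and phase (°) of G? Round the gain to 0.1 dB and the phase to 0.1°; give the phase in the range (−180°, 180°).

2.9 dB, -42.2°

Substitute s = j100:
Numerator: 200(j100) + 3000 = 3000 + j20000
Denominator: (j100)^2 + 120(j100) + 2000 = -8000 + j12000
|N| = √(3000² + 20000²) ≈ 20224, ∠N ≈ 81.47°
|D| = √(8000² + 12000²) ≈ 14422, ∠D ≈ 123.69°
|G| = 20224 / 14422 ≈ 1.4023
Gain = 20 log₁₀(1.4023) ≈ 2.94 dB
∠G = 81.47° − 123.69° = -42.22°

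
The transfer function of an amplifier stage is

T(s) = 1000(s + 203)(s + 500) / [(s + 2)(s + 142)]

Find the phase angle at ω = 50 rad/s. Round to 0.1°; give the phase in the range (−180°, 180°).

-87.6°

At s = jω = j50:
zero (s+203): 203 + j50 → |·| = √(203²+50²) = √43709 ≈ 209.07, ∠ = arctan(50/203) ≈ 13.84°
zero (s+500): 500 + j50 → |·| = √(500²+50²) = √252500 ≈ 502.49, ∠ = arctan(50/500) ≈ 5.71°
pole (s+2): 2 + j50 → |·| = √(2²+50²) = √2504 ≈ 50.04, ∠ = arctan(50/2) ≈ 87.71°
pole (s+142): 142 + j50 → |·| = √(142²+50²) = √22664 ≈ 150.55, ∠ = arctan(50/142) ≈ 19.40°
∠T = 19.55° − 107.11° = -87.56°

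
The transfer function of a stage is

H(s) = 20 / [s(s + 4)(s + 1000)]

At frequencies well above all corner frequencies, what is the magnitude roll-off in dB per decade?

-60 dB/decade

Each pole contributes −20 dB/decade at high frequency; each zero contributes +20 dB/decade.
Net: 0 zero(s) − 3 pole(s) → -60 dB/decade.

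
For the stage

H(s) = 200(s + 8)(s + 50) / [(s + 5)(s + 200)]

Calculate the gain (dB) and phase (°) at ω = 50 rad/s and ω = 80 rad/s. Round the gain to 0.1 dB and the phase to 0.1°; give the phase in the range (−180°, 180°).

At s = jω = j50:
zero (s+8): 8 + j50 → |·| = √(8²+50²) = √2564 ≈ 50.636, ∠ = arctan(50/8) ≈ 80.91°
zero (s+50): 50 + j50 → |·| = √(50²+50²) = √5000 ≈ 70.711, ∠ = arctan(50/50) ≈ 45.00°
pole (s+5): 5 + j50 → |·| = √(5²+50²) = √2525 ≈ 50.249, ∠ = arctan(50/5) ≈ 84.29°
pole (s+200): 200 + j50 → |·| = √(200²+50²) = √42500 ≈ 206.16, ∠ = arctan(50/200) ≈ 14.04°
|H| = 200 · 3580.5 / 10359 ≈ 69.128
Gain = 20 log₁₀(69.128) ≈ 36.79 dB
∠H = 125.91° − 98.33° = 27.58°

At s = jω = j80:
zero (s+8): 8 + j80 → |·| = √(8²+80²) = √6464 ≈ 80.399, ∠ = arctan(80/8) ≈ 84.29°
zero (s+50): 50 + j80 → |·| = √(50²+80²) = √8900 ≈ 94.34, ∠ = arctan(80/50) ≈ 57.99°
pole (s+5): 5 + j80 → |·| = √(5²+80²) = √6425 ≈ 80.156, ∠ = arctan(80/5) ≈ 86.42°
pole (s+200): 200 + j80 → |·| = √(200²+80²) = √46400 ≈ 215.41, ∠ = arctan(80/200) ≈ 21.80°
|H| = 200 · 7584.8 / 17266 ≈ 87.858
Gain = 20 log₁₀(87.858) ≈ 38.88 dB
∠H = 142.28° − 108.22° = 34.06°

ω = 50: 36.8 dB, 27.6°; ω = 80: 38.9 dB, 34.1°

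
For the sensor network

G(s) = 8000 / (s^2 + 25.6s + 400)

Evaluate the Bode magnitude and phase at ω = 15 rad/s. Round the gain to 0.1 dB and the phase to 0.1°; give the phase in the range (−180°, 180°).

At s = jω = j15:
quadratic: (j15)² + 25.6·j15 + 400 = 175 + j384 → |·| ≈ 422, ∠ ≈ 65.50°
|G| = 8000 / 422 ≈ 18.957
Gain = 20 log₁₀(18.957) ≈ 25.56 dB
∠G = 0.00° − 65.50° = -65.50°

25.6 dB, -65.5°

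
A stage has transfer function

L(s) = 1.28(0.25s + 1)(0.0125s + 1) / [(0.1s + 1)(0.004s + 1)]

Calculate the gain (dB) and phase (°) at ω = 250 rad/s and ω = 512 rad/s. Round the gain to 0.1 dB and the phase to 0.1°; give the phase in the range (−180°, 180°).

ω = 250: 17.4 dB, 28.6°; ω = 512: 19.2 dB, 17.8°

At ω = 250 rad/s:
zero (1 + j250·0.25) = 1 + j62.5 → |·| ≈ 62.508, ∠ ≈ 89.08°
zero (1 + j250·0.0125) = 1 + j3.125 → |·| ≈ 3.2811, ∠ ≈ 72.26°
pole (1 + j250·0.1) = 1 + j25 → |·| ≈ 25.02, ∠ ≈ 87.71°
pole (1 + j250·0.004) = 1 + j1 → |·| ≈ 1.4142, ∠ ≈ 45.00°
|L| = 1.28 · 62.508 · 3.2811 / (25.02 · 1.4142) ≈ 7.4194
Gain = 20 log₁₀(7.4194) ≈ 17.41 dB
∠L = (89.08° + 72.26°) − (87.71° + 45.00°) = 28.63°

At ω = 512 rad/s:
zero (1 + j512·0.25) = 1 + j128 → |·| ≈ 128, ∠ ≈ 89.55°
zero (1 + j512·0.0125) = 1 + j6.4 → |·| ≈ 6.4777, ∠ ≈ 81.12°
pole (1 + j512·0.1) = 1 + j51.2 → |·| ≈ 51.21, ∠ ≈ 88.88°
pole (1 + j512·0.004) = 1 + j2.048 → |·| ≈ 2.2791, ∠ ≈ 63.97°
|L| = 1.28 · 128 · 6.4777 / (51.21 · 2.2791) ≈ 9.0933
Gain = 20 log₁₀(9.0933) ≈ 19.17 dB
∠L = (89.55° + 81.12°) − (88.88° + 63.97°) = 17.82°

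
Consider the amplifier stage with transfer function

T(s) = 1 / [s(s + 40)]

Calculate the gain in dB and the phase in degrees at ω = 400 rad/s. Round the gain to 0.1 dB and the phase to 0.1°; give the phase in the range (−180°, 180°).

-104.1 dB, -174.3°

At s = jω = j400:
pole (s+40): 40 + j400 → |·| = √(40²+400²) = √161600 ≈ 402, ∠ = arctan(400/40) ≈ 84.29°
pole at origin: |s| = 400, ∠ = 90.00° (in denominator)
|T| = 1 / 1.608e+05 ≈ 6.2189e-06
Gain = 20 log₁₀(6.2189e-06) ≈ -104.13 dB
∠T = 0.00° − 174.29° = -174.29°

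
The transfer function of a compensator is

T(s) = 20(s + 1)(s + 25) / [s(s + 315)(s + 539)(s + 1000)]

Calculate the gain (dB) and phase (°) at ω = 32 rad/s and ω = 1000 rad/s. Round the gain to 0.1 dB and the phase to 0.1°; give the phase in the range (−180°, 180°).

ω = 32: -106.5 dB, 39.2°; ω = 1000: -98.5 dB, -90.7°

At s = jω = j32:
zero (s+1): 1 + j32 → |·| = √(1²+32²) = √1025 ≈ 32.016, ∠ = arctan(32/1) ≈ 88.21°
zero (s+25): 25 + j32 → |·| = √(25²+32²) = √1649 ≈ 40.608, ∠ = arctan(32/25) ≈ 52.00°
pole (s+315): 315 + j32 → |·| = √(315²+32²) = √100249 ≈ 316.62, ∠ = arctan(32/315) ≈ 5.80°
pole (s+539): 539 + j32 → |·| = √(539²+32²) = √291545 ≈ 539.95, ∠ = arctan(32/539) ≈ 3.40°
pole (s+1000): 1000 + j32 → |·| = √(1000²+32²) = √1001024 ≈ 1000.5, ∠ = arctan(32/1000) ≈ 1.83°
pole at origin: |s| = 32, ∠ = 90.00° (in denominator)
|T| = 20 · 1300.1 / 5.4734e+09 ≈ 4.7506e-06
Gain = 20 log₁₀(4.7506e-06) ≈ -106.47 dB
∠T = 140.21° − 101.03° = 39.18°

At s = jω = j1000:
zero (s+1): 1 + j1000 → |·| = √(1²+1000²) = √1000001 ≈ 1000, ∠ = arctan(1000/1) ≈ 89.94°
zero (s+25): 25 + j1000 → |·| = √(25²+1000²) = √1000625 ≈ 1000.3, ∠ = arctan(1000/25) ≈ 88.57°
pole (s+315): 315 + j1000 → |·| = √(315²+1000²) = √1099225 ≈ 1048.4, ∠ = arctan(1000/315) ≈ 72.52°
pole (s+539): 539 + j1000 → |·| = √(539²+1000²) = √1290521 ≈ 1136, ∠ = arctan(1000/539) ≈ 61.68°
pole (s+1000): 1000 + j1000 → |·| = √(1000²+1000²) = √2000000 ≈ 1414.2, ∠ = arctan(1000/1000) ≈ 45.00°
pole at origin: |s| = 1000, ∠ = 90.00° (in denominator)
|T| = 20 · 1.0003e+06 / 1.6843e+12 ≈ 1.1878e-05
Gain = 20 log₁₀(1.1878e-05) ≈ -98.51 dB
∠T = 178.51° − 269.20° = -90.69°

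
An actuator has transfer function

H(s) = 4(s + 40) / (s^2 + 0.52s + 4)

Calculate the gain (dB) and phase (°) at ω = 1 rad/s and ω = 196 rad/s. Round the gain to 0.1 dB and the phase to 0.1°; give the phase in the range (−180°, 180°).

At s = jω = j1:
zero (s+40): 40 + j1 → |·| = √(40²+1²) = √1601 ≈ 40.012, ∠ = arctan(1/40) ≈ 1.43°
quadratic: (j1)² + 0.52·j1 + 4 = 3 + j0.52 → |·| ≈ 3.0447, ∠ ≈ 9.83°
|H| = 4 · 40.012 / 3.0447 ≈ 52.566
Gain = 20 log₁₀(52.566) ≈ 34.41 dB
∠H = 1.43° − 9.83° = -8.40°

At s = jω = j196:
zero (s+40): 40 + j196 → |·| = √(40²+196²) = √40016 ≈ 200.04, ∠ = arctan(196/40) ≈ 78.47°
quadratic: (j196)² + 0.52·j196 + 4 = -38412 + j101.92 → |·| ≈ 38412, ∠ ≈ 179.85°
|H| = 4 · 200.04 / 38412 ≈ 0.020831
Gain = 20 log₁₀(0.020831) ≈ -33.63 dB
∠H = 78.47° − 179.85° = -101.38°

ω = 1: 34.4 dB, -8.4°; ω = 196: -33.6 dB, -101.4°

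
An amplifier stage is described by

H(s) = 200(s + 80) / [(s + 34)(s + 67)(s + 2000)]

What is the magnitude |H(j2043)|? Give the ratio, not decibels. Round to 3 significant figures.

At s = jω = j2043:
zero (s+80): 80 + j2043 → |·| = √(80²+2043²) = √4180249 ≈ 2044.6, ∠ = arctan(2043/80) ≈ 87.76°
pole (s+34): 34 + j2043 → |·| = √(34²+2043²) = √4175005 ≈ 2043.3, ∠ = arctan(2043/34) ≈ 89.05°
pole (s+67): 67 + j2043 → |·| = √(67²+2043²) = √4178338 ≈ 2044.1, ∠ = arctan(2043/67) ≈ 88.12°
pole (s+2000): 2000 + j2043 → |·| = √(2000²+2043²) = √8173849 ≈ 2859, ∠ = arctan(2043/2000) ≈ 45.61°
|H| = 200 · 2044.6 / 1.1941e+10 ≈ 3.4245e-05

3.42e-05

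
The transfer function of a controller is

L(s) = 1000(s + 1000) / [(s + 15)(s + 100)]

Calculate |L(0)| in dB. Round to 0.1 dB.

L(0) = 1000·1000 / (15·100) ≈ 666.67
20 log₁₀(666.67) ≈ 56.48 dB

56.5 dB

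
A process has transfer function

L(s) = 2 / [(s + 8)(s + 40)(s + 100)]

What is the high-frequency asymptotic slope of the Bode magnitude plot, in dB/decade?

Each pole contributes −20 dB/decade at high frequency; each zero contributes +20 dB/decade.
Net: 0 zero(s) − 3 pole(s) → -60 dB/decade.

-60 dB/decade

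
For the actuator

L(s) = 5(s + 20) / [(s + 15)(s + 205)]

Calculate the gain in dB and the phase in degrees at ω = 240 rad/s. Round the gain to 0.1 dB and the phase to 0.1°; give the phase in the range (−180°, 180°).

-36.0 dB, -50.7°

At s = jω = j240:
zero (s+20): 20 + j240 → |·| = √(20²+240²) = √58000 ≈ 240.83, ∠ = arctan(240/20) ≈ 85.24°
pole (s+15): 15 + j240 → |·| = √(15²+240²) = √57825 ≈ 240.47, ∠ = arctan(240/15) ≈ 86.42°
pole (s+205): 205 + j240 → |·| = √(205²+240²) = √99625 ≈ 315.63, ∠ = arctan(240/205) ≈ 49.50°
|L| = 5 · 240.83 / 75900 ≈ 0.015865
Gain = 20 log₁₀(0.015865) ≈ -35.99 dB
∠L = 85.24° − 135.92° = -50.68°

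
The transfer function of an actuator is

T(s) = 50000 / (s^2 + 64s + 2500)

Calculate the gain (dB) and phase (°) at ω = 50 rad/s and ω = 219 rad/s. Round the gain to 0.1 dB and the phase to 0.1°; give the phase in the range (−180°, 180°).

At s = jω = j50:
quadratic: (j50)² + 64·j50 + 2500 = 0 + j3200 → |·| ≈ 3200, ∠ ≈ 90.00°
|T| = 50000 / 3200 ≈ 15.625
Gain = 20 log₁₀(15.625) ≈ 23.88 dB
∠T = 0.00° − 90.00° = -90.00°

At s = jω = j219:
quadratic: (j219)² + 64·j219 + 2500 = -45461 + j14016 → |·| ≈ 47573, ∠ ≈ 162.87°
|T| = 50000 / 47573 ≈ 1.051
Gain = 20 log₁₀(1.051) ≈ 0.43 dB
∠T = 0.00° − 162.87° = -162.87°

ω = 50: 23.9 dB, -90.0°; ω = 219: 0.4 dB, -162.9°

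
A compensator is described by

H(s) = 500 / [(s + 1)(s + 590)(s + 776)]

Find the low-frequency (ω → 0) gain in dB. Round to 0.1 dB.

H(0) = 500 / (1·590·776) ≈ 0.0010921
20 log₁₀(0.0010921) ≈ -59.23 dB

-59.2 dB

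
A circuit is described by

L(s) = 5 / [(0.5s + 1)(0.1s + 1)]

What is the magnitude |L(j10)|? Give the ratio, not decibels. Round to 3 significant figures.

At ω = 10 rad/s:
pole (1 + j10·0.5) = 1 + j5 → |·| ≈ 5.099, ∠ ≈ 78.69°
pole (1 + j10·0.1) = 1 + j1 → |·| ≈ 1.4142, ∠ ≈ 45.00°
|L| = 5 · 1 / (5.099 · 1.4142) ≈ 0.69338

0.693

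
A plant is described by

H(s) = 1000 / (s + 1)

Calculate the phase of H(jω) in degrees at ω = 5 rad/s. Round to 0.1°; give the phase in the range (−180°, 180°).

-78.7°

Substitute s = j5:
Numerator: 1000 = 1000 + j0
Denominator: (j5) + 1 = 1 + j5
|N| = √(1000² + 0²) ≈ 1000, ∠N ≈ 0.00°
|D| = √(1² + 5²) ≈ 5.099, ∠D ≈ 78.69°
∠H = 0.00° − 78.69° = -78.69°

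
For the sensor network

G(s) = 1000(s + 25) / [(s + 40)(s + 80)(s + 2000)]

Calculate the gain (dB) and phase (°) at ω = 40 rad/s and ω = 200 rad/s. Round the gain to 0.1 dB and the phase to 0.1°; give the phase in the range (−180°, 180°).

At s = jω = j40:
zero (s+25): 25 + j40 → |·| = √(25²+40²) = √2225 ≈ 47.17, ∠ = arctan(40/25) ≈ 57.99°
pole (s+40): 40 + j40 → |·| = √(40²+40²) = √3200 ≈ 56.569, ∠ = arctan(40/40) ≈ 45.00°
pole (s+80): 80 + j40 → |·| = √(80²+40²) = √8000 ≈ 89.443, ∠ = arctan(40/80) ≈ 26.57°
pole (s+2000): 2000 + j40 → |·| = √(2000²+40²) = √4001600 ≈ 2000.4, ∠ = arctan(40/2000) ≈ 1.15°
|G| = 1000 · 47.17 / 1.0121e+07 ≈ 0.0046606
Gain = 20 log₁₀(0.0046606) ≈ -46.63 dB
∠G = 57.99° − 72.72° = -14.73°

At s = jω = j200:
zero (s+25): 25 + j200 → |·| = √(25²+200²) = √40625 ≈ 201.56, ∠ = arctan(200/25) ≈ 82.87°
pole (s+40): 40 + j200 → |·| = √(40²+200²) = √41600 ≈ 203.96, ∠ = arctan(200/40) ≈ 78.69°
pole (s+80): 80 + j200 → |·| = √(80²+200²) = √46400 ≈ 215.41, ∠ = arctan(200/80) ≈ 68.20°
pole (s+2000): 2000 + j200 → |·| = √(2000²+200²) = √4040000 ≈ 2010, ∠ = arctan(200/2000) ≈ 5.71°
|G| = 1000 · 201.56 / 8.8309e+07 ≈ 0.0022824
Gain = 20 log₁₀(0.0022824) ≈ -52.83 dB
∠G = 82.87° − 152.60° = -69.73°

ω = 40: -46.6 dB, -14.7°; ω = 200: -52.8 dB, -69.7°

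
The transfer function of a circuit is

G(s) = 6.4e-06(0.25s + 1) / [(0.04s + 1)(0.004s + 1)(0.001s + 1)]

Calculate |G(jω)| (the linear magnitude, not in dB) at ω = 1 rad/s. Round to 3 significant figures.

At ω = 1 rad/s:
zero (1 + j1·0.25) = 1 + j0.25 → |·| ≈ 1.0308, ∠ ≈ 14.04°
pole (1 + j1·0.04) = 1 + j0.04 → |·| ≈ 1.0008, ∠ ≈ 2.29°
pole (1 + j1·0.004) = 1 + j0.004 → |·| ≈ 1, ∠ ≈ 0.23°
pole (1 + j1·0.001) = 1 + j0.001 → |·| ≈ 1, ∠ ≈ 0.06°
|G| = 6.4e-06 · 1.0308 / (1.0008 · 1 · 1) ≈ 6.5918e-06

6.59e-06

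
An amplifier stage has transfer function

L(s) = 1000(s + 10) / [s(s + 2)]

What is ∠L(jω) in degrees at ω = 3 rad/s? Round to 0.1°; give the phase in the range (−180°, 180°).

-129.6°

At s = jω = j3:
zero (s+10): 10 + j3 → |·| = √(10²+3²) = √109 ≈ 10.44, ∠ = arctan(3/10) ≈ 16.70°
pole (s+2): 2 + j3 → |·| = √(2²+3²) = √13 ≈ 3.6056, ∠ = arctan(3/2) ≈ 56.31°
pole at origin: |s| = 3, ∠ = 90.00° (in denominator)
∠L = 16.70° − 146.31° = -129.61°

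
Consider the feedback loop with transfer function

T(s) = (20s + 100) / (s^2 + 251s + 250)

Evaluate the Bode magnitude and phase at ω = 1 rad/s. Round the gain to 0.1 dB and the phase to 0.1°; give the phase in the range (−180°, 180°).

Substitute s = j1:
Numerator: 20(j1) + 100 = 100 + j20
Denominator: (j1)^2 + 251(j1) + 250 = 249 + j251
|N| = √(100² + 20²) ≈ 101.98, ∠N ≈ 11.31°
|D| = √(249² + 251²) ≈ 353.56, ∠D ≈ 45.23°
|T| = 101.98 / 353.56 ≈ 0.28844
Gain = 20 log₁₀(0.28844) ≈ -10.80 dB
∠T = 11.31° − 45.23° = -33.92°

-10.8 dB, -33.9°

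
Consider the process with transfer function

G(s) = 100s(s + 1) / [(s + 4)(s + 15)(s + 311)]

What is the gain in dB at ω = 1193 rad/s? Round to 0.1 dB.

-21.8 dB

At s = jω = j1193:
zero (s+1): 1 + j1193 → |·| = √(1²+1193²) = √1423250 ≈ 1193, ∠ = arctan(1193/1) ≈ 89.95°
zero at origin: s = j1193 → |·| = 1193, ∠ = 90.00°
pole (s+4): 4 + j1193 → |·| = √(4²+1193²) = √1423265 ≈ 1193, ∠ = arctan(1193/4) ≈ 89.81°
pole (s+15): 15 + j1193 → |·| = √(15²+1193²) = √1423474 ≈ 1193.1, ∠ = arctan(1193/15) ≈ 89.28°
pole (s+311): 311 + j1193 → |·| = √(311²+1193²) = √1519970 ≈ 1232.9, ∠ = arctan(1193/311) ≈ 75.39°
|G| = 100 · 1.4232e+06 / 1.7549e+09 ≈ 0.081099
Gain = 20 log₁₀(0.081099) ≈ -21.82 dB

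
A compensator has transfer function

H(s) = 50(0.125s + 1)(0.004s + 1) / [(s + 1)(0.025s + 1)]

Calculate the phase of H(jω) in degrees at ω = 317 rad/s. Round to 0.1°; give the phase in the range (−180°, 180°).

At ω = 317 rad/s:
zero (1 + j317·0.125) = 1 + j39.625 → |·| ≈ 39.638, ∠ ≈ 88.55°
zero (1 + j317·0.004) = 1 + j1.268 → |·| ≈ 1.6149, ∠ ≈ 51.74°
pole (1 + j317·1) = 1 + j317 → |·| ≈ 317, ∠ ≈ 89.82°
pole (1 + j317·0.025) = 1 + j7.925 → |·| ≈ 7.9878, ∠ ≈ 82.81°
∠H = (88.55° + 51.74°) − (89.82° + 82.81°) = -32.34°

-32.3°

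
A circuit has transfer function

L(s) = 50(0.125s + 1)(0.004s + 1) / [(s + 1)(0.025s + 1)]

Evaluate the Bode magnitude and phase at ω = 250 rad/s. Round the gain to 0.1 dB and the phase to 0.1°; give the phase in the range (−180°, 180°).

At ω = 250 rad/s:
zero (1 + j250·0.125) = 1 + j31.25 → |·| ≈ 31.266, ∠ ≈ 88.17°
zero (1 + j250·0.004) = 1 + j1 → |·| ≈ 1.4142, ∠ ≈ 45.00°
pole (1 + j250·1) = 1 + j250 → |·| ≈ 250, ∠ ≈ 89.77°
pole (1 + j250·0.025) = 1 + j6.25 → |·| ≈ 6.3295, ∠ ≈ 80.91°
|L| = 50 · 31.266 · 1.4142 / (250 · 6.3295) ≈ 1.3972
Gain = 20 log₁₀(1.3972) ≈ 2.91 dB
∠L = (88.17° + 45.00°) − (89.77° + 80.91°) = -37.51°

2.9 dB, -37.5°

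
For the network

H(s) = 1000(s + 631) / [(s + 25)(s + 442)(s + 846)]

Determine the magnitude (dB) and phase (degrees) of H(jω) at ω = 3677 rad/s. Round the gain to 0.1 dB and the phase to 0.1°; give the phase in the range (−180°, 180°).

-82.8 dB, -169.5°

At s = jω = j3677:
zero (s+631): 631 + j3677 → |·| = √(631²+3677²) = √13918490 ≈ 3730.7, ∠ = arctan(3677/631) ≈ 80.26°
pole (s+25): 25 + j3677 → |·| = √(25²+3677²) = √13520954 ≈ 3677.1, ∠ = arctan(3677/25) ≈ 89.61°
pole (s+442): 442 + j3677 → |·| = √(442²+3677²) = √13715693 ≈ 3703.5, ∠ = arctan(3677/442) ≈ 83.15°
pole (s+846): 846 + j3677 → |·| = √(846²+3677²) = √14236045 ≈ 3773.1, ∠ = arctan(3677/846) ≈ 77.04°
|H| = 1000 · 3730.7 / 5.1383e+10 ≈ 7.2606e-05
Gain = 20 log₁₀(7.2606e-05) ≈ -82.78 dB
∠H = 80.26° − 249.80° = -169.54°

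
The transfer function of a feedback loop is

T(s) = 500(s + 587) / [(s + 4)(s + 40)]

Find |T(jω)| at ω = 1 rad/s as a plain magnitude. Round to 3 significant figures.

1.78e+03

At s = jω = j1:
zero (s+587): 587 + j1 → |·| = √(587²+1²) = √344570 ≈ 587, ∠ = arctan(1/587) ≈ 0.10°
pole (s+4): 4 + j1 → |·| = √(4²+1²) = √17 ≈ 4.1231, ∠ = arctan(1/4) ≈ 14.04°
pole (s+40): 40 + j1 → |·| = √(40²+1²) = √1601 ≈ 40.012, ∠ = arctan(1/40) ≈ 1.43°
|T| = 500 · 587 / 164.97 ≈ 1779.1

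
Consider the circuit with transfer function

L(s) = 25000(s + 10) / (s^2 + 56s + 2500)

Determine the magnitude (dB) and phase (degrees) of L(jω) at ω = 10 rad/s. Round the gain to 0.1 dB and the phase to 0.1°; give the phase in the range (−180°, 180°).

At s = jω = j10:
zero (s+10): 10 + j10 → |·| = √(10²+10²) = √200 ≈ 14.142, ∠ = arctan(10/10) ≈ 45.00°
quadratic: (j10)² + 56·j10 + 2500 = 2400 + j560 → |·| ≈ 2464.5, ∠ ≈ 13.13°
|L| = 25000 · 14.142 / 2464.5 ≈ 143.46
Gain = 20 log₁₀(143.46) ≈ 43.13 dB
∠L = 45.00° − 13.13° = 31.87°

43.1 dB, 31.9°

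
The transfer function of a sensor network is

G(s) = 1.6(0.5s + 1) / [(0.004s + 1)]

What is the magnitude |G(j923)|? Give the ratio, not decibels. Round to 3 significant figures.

At ω = 923 rad/s:
zero (1 + j923·0.5) = 1 + j461.5 → |·| ≈ 461.5, ∠ ≈ 89.88°
pole (1 + j923·0.004) = 1 + j3.692 → |·| ≈ 3.825, ∠ ≈ 74.84°
|G| = 1.6 · 461.5 / (3.825) ≈ 193.05

193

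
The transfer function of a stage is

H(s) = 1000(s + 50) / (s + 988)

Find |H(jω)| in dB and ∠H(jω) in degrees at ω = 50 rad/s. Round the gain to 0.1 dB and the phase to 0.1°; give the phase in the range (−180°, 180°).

At s = jω = j50:
zero (s+50): 50 + j50 → |·| = √(50²+50²) = √5000 ≈ 70.711, ∠ = arctan(50/50) ≈ 45.00°
pole (s+988): 988 + j50 → |·| = √(988²+50²) = √978644 ≈ 989.26, ∠ = arctan(50/988) ≈ 2.90°
|H| = 1000 · 70.711 / 989.26 ≈ 71.479
Gain = 20 log₁₀(71.479) ≈ 37.08 dB
∠H = 45.00° − 2.90° = 42.10°

37.1 dB, 42.1°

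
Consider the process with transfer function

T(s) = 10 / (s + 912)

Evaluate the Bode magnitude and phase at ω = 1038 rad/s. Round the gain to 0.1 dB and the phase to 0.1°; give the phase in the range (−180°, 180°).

-42.8 dB, -48.7°

At s = jω = j1038:
pole (s+912): 912 + j1038 → |·| = √(912²+1038²) = √1909188 ≈ 1381.7, ∠ = arctan(1038/912) ≈ 48.70°
|T| = 10 / 1381.7 ≈ 0.0072375
Gain = 20 log₁₀(0.0072375) ≈ -42.81 dB
∠T = 0.00° − 48.70° = -48.70°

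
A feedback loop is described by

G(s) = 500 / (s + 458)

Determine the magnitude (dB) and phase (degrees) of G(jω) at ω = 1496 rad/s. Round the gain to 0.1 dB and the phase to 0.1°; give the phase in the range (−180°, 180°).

At s = jω = j1496:
pole (s+458): 458 + j1496 → |·| = √(458²+1496²) = √2447780 ≈ 1564.5, ∠ = arctan(1496/458) ≈ 72.98°
|G| = 500 / 1564.5 ≈ 0.31959
Gain = 20 log₁₀(0.31959) ≈ -9.91 dB
∠G = 0.00° − 72.98° = -72.98°

-9.9 dB, -73.0°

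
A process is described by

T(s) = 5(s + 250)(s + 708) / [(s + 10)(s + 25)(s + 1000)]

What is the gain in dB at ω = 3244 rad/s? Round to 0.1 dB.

At s = jω = j3244:
zero (s+250): 250 + j3244 → |·| = √(250²+3244²) = √10586036 ≈ 3253.6, ∠ = arctan(3244/250) ≈ 85.59°
zero (s+708): 708 + j3244 → |·| = √(708²+3244²) = √11024800 ≈ 3320.4, ∠ = arctan(3244/708) ≈ 77.69°
pole (s+10): 10 + j3244 → |·| = √(10²+3244²) = √10523636 ≈ 3244, ∠ = arctan(3244/10) ≈ 89.82°
pole (s+25): 25 + j3244 → |·| = √(25²+3244²) = √10524161 ≈ 3244.1, ∠ = arctan(3244/25) ≈ 89.56°
pole (s+1000): 1000 + j3244 → |·| = √(1000²+3244²) = √11523536 ≈ 3394.6, ∠ = arctan(3244/1000) ≈ 72.87°
|T| = 5 · 1.0803e+07 / 3.5724e+10 ≈ 0.001512
Gain = 20 log₁₀(0.001512) ≈ -56.41 dB

-56.4 dB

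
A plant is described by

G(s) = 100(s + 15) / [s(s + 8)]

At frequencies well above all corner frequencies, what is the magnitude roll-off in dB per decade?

-20 dB/decade

Each pole contributes −20 dB/decade at high frequency; each zero contributes +20 dB/decade.
Net: 1 zero(s) − 2 pole(s) → -20 dB/decade.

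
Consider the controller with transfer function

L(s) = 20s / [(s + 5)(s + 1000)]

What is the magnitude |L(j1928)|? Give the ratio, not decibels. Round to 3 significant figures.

0.00921

At s = jω = j1928:
zero at origin: s = j1928 → |·| = 1928, ∠ = 90.00°
pole (s+5): 5 + j1928 → |·| = √(5²+1928²) = √3717209 ≈ 1928, ∠ = arctan(1928/5) ≈ 89.85°
pole (s+1000): 1000 + j1928 → |·| = √(1000²+1928²) = √4717184 ≈ 2171.9, ∠ = arctan(1928/1000) ≈ 62.59°
|L| = 20 · 1928 / 4.1874e+06 ≈ 0.0092086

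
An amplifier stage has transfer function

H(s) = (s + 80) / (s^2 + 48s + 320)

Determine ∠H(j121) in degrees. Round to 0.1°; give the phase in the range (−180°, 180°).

-101.4°

Substitute s = j121:
Numerator: (j121) + 80 = 80 + j121
Denominator: (j121)^2 + 48(j121) + 320 = -14321 + j5808
|N| = √(80² + 121²) ≈ 145.06, ∠N ≈ 56.53°
|D| = √(14321² + 5808²) ≈ 15454, ∠D ≈ 157.92°
∠H = 56.53° − 157.92° = -101.39°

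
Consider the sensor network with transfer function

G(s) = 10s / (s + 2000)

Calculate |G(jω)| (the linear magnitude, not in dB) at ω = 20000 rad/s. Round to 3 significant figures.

At s = jω = j20000:
zero at origin: s = j20000 → |·| = 20000, ∠ = 90.00°
pole (s+2000): 2000 + j20000 → |·| = √(2000²+20000²) = √404000000 ≈ 20100, ∠ = arctan(20000/2000) ≈ 84.29°
|G| = 10 · 20000 / 20100 ≈ 9.9502

9.95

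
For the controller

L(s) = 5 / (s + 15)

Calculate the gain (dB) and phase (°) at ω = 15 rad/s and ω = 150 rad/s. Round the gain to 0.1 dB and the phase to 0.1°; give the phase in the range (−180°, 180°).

At s = jω = j15:
pole (s+15): 15 + j15 → |·| = √(15²+15²) = √450 ≈ 21.213, ∠ = arctan(15/15) ≈ 45.00°
|L| = 5 / 21.213 ≈ 0.2357
Gain = 20 log₁₀(0.2357) ≈ -12.55 dB
∠L = 0.00° − 45.00° = -45.00°

At s = jω = j150:
pole (s+15): 15 + j150 → |·| = √(15²+150²) = √22725 ≈ 150.75, ∠ = arctan(150/15) ≈ 84.29°
|L| = 5 / 150.75 ≈ 0.033167
Gain = 20 log₁₀(0.033167) ≈ -29.59 dB
∠L = 0.00° − 84.29° = -84.29°

ω = 15: -12.6 dB, -45.0°; ω = 150: -29.6 dB, -84.3°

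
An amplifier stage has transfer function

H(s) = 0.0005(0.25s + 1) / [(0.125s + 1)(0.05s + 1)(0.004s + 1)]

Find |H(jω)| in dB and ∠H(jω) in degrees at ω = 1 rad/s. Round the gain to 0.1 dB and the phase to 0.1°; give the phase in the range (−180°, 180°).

-65.8 dB, 3.8°

At ω = 1 rad/s:
zero (1 + j1·0.25) = 1 + j0.25 → |·| ≈ 1.0308, ∠ ≈ 14.04°
pole (1 + j1·0.125) = 1 + j0.125 → |·| ≈ 1.0078, ∠ ≈ 7.13°
pole (1 + j1·0.05) = 1 + j0.05 → |·| ≈ 1.0012, ∠ ≈ 2.86°
pole (1 + j1·0.004) = 1 + j0.004 → |·| ≈ 1, ∠ ≈ 0.23°
|H| = 0.0005 · 1.0308 / (1.0078 · 1.0012 · 1) ≈ 0.0005108
Gain = 20 log₁₀(0.0005108) ≈ -65.83 dB
∠H = (14.04°) − (7.13° + 2.86° + 0.23°) = 3.82°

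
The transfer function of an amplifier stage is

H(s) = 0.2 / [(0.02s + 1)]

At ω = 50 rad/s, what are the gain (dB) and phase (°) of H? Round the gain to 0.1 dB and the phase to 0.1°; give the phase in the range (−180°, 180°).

At ω = 50 rad/s:
pole (1 + j50·0.02) = 1 + j1 → |·| ≈ 1.4142, ∠ ≈ 45.00°
|H| = 0.2 · 1 / (1.4142) ≈ 0.14142
Gain = 20 log₁₀(0.14142) ≈ -16.99 dB
∠H = (0°) − (45.00°) = -45.00°

-17.0 dB, -45.0°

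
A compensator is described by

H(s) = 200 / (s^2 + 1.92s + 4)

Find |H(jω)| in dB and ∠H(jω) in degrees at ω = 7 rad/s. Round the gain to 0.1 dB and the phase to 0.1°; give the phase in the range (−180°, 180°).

12.6 dB, -163.4°

At s = jω = j7:
quadratic: (j7)² + 1.92·j7 + 4 = -45 + j13.44 → |·| ≈ 46.964, ∠ ≈ 163.37°
|H| = 200 / 46.964 ≈ 4.2586
Gain = 20 log₁₀(4.2586) ≈ 12.59 dB
∠H = 0.00° − 163.37° = -163.37°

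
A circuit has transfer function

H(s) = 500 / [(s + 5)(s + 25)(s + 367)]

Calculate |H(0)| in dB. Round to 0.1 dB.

H(0) = 500 / (5·25·367) ≈ 0.010899
20 log₁₀(0.010899) ≈ -39.25 dB

-39.3 dB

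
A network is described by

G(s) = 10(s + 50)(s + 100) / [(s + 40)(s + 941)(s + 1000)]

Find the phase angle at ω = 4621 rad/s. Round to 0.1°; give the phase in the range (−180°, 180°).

At s = jω = j4621:
zero (s+50): 50 + j4621 → |·| = √(50²+4621²) = √21356141 ≈ 4621.3, ∠ = arctan(4621/50) ≈ 89.38°
zero (s+100): 100 + j4621 → |·| = √(100²+4621²) = √21363641 ≈ 4622.1, ∠ = arctan(4621/100) ≈ 88.76°
pole (s+40): 40 + j4621 → |·| = √(40²+4621²) = √21355241 ≈ 4621.2, ∠ = arctan(4621/40) ≈ 89.50°
pole (s+941): 941 + j4621 → |·| = √(941²+4621²) = √22239122 ≈ 4715.8, ∠ = arctan(4621/941) ≈ 78.49°
pole (s+1000): 1000 + j4621 → |·| = √(1000²+4621²) = √22353641 ≈ 4728, ∠ = arctan(4621/1000) ≈ 77.79°
∠G = 178.14° − 245.78° = -67.64°

-67.6°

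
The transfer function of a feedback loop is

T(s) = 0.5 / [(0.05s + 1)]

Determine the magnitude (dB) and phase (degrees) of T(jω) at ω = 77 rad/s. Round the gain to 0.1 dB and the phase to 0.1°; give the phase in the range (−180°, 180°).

At ω = 77 rad/s:
pole (1 + j77·0.05) = 1 + j3.85 → |·| ≈ 3.9778, ∠ ≈ 75.44°
|T| = 0.5 · 1 / (3.9778) ≈ 0.1257
Gain = 20 log₁₀(0.1257) ≈ -18.01 dB
∠T = (0°) − (75.44°) = -75.44°

-18.0 dB, -75.4°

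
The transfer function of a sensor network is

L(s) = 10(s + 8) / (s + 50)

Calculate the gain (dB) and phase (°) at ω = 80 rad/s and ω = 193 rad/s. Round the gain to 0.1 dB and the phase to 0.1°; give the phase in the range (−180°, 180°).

At s = jω = j80:
zero (s+8): 8 + j80 → |·| = √(8²+80²) = √6464 ≈ 80.399, ∠ = arctan(80/8) ≈ 84.29°
pole (s+50): 50 + j80 → |·| = √(50²+80²) = √8900 ≈ 94.34, ∠ = arctan(80/50) ≈ 57.99°
|L| = 10 · 80.399 / 94.34 ≈ 8.5223
Gain = 20 log₁₀(8.5223) ≈ 18.61 dB
∠L = 84.29° − 57.99° = 26.30°

At s = jω = j193:
zero (s+8): 8 + j193 → |·| = √(8²+193²) = √37313 ≈ 193.17, ∠ = arctan(193/8) ≈ 87.63°
pole (s+50): 50 + j193 → |·| = √(50²+193²) = √39749 ≈ 199.37, ∠ = arctan(193/50) ≈ 75.48°
|L| = 10 · 193.17 / 199.37 ≈ 9.689
Gain = 20 log₁₀(9.689) ≈ 19.73 dB
∠L = 87.63° − 75.48° = 12.15°

ω = 80: 18.6 dB, 26.3°; ω = 193: 19.7 dB, 12.2°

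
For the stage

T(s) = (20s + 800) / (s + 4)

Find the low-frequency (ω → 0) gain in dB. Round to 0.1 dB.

T(0) = 800 / 4 = 200
20 log₁₀(200) ≈ 46.02 dB

46.0 dB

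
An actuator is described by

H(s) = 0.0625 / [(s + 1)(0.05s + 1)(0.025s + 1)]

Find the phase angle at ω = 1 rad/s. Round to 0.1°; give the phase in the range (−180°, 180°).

At ω = 1 rad/s:
pole (1 + j1·1) = 1 + j1 → |·| ≈ 1.4142, ∠ ≈ 45.00°
pole (1 + j1·0.05) = 1 + j0.05 → |·| ≈ 1.0012, ∠ ≈ 2.86°
pole (1 + j1·0.025) = 1 + j0.025 → |·| ≈ 1.0003, ∠ ≈ 1.43°
∠H = (0°) − (45.00° + 2.86° + 1.43°) = -49.29°

-49.3°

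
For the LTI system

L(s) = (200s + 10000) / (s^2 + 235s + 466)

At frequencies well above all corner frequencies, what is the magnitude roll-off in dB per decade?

-20 dB/decade

Each pole contributes −20 dB/decade at high frequency; each zero contributes +20 dB/decade.
Net: 1 zero(s) − 2 pole(s) → -20 dB/decade.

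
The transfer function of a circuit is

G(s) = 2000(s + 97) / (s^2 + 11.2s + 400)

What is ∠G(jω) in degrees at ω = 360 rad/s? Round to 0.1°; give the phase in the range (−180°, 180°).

At s = jω = j360:
zero (s+97): 97 + j360 → |·| = √(97²+360²) = √139009 ≈ 372.84, ∠ = arctan(360/97) ≈ 74.92°
quadratic: (j360)² + 11.2·j360 + 400 = -129200 + j4032 → |·| ≈ 1.2926e+05, ∠ ≈ 178.21°
∠G = 74.92° − 178.21° = -103.29°

-103.3°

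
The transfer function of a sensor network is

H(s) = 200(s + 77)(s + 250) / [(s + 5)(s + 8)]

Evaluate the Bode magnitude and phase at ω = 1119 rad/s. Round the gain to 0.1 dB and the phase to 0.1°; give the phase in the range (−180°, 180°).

46.3 dB, -15.9°

At s = jω = j1119:
zero (s+77): 77 + j1119 → |·| = √(77²+1119²) = √1258090 ≈ 1121.6, ∠ = arctan(1119/77) ≈ 86.06°
zero (s+250): 250 + j1119 → |·| = √(250²+1119²) = √1314661 ≈ 1146.6, ∠ = arctan(1119/250) ≈ 77.41°
pole (s+5): 5 + j1119 → |·| = √(5²+1119²) = √1252186 ≈ 1119, ∠ = arctan(1119/5) ≈ 89.74°
pole (s+8): 8 + j1119 → |·| = √(8²+1119²) = √1252225 ≈ 1119, ∠ = arctan(1119/8) ≈ 89.59°
|H| = 200 · 1.286e+06 / 1.2522e+06 ≈ 205.4
Gain = 20 log₁₀(205.4) ≈ 46.25 dB
∠H = 163.47° − 179.33° = -15.86°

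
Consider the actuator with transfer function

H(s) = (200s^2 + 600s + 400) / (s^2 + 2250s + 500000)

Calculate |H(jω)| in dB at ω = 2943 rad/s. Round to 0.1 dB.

Substitute s = j2943:
Numerator: 200(j2943)^2 + 600(j2943) + 400 = -1732249400 + j1765800
Denominator: (j2943)^2 + 2250(j2943) + 500000 = -8161249 + j6621750
|N| = √(1732249400² + 1765800²) ≈ 1.7323e+09, ∠N ≈ 179.94°
|D| = √(8161249² + 6621750²) ≈ 1.051e+07, ∠D ≈ 140.95°
|H| = 1.7323e+09 / 1.051e+07 ≈ 164.82
Gain = 20 log₁₀(164.82) ≈ 44.34 dB

44.3 dB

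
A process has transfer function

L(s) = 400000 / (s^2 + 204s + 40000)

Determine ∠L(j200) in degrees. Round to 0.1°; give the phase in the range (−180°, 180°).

At s = jω = j200:
quadratic: (j200)² + 204·j200 + 40000 = 0 + j40800 → |·| ≈ 40800, ∠ ≈ 90.00°
∠L = 0.00° − 90.00° = -90.00°

-90.0°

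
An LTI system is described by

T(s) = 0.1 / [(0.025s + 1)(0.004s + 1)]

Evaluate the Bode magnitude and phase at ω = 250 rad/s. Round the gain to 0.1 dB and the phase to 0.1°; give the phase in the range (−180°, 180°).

-39.0 dB, -125.9°

At ω = 250 rad/s:
pole (1 + j250·0.025) = 1 + j6.25 → |·| ≈ 6.3295, ∠ ≈ 80.91°
pole (1 + j250·0.004) = 1 + j1 → |·| ≈ 1.4142, ∠ ≈ 45.00°
|T| = 0.1 · 1 / (6.3295 · 1.4142) ≈ 0.011172
Gain = 20 log₁₀(0.011172) ≈ -39.04 dB
∠T = (0°) − (80.91° + 45.00°) = -125.91°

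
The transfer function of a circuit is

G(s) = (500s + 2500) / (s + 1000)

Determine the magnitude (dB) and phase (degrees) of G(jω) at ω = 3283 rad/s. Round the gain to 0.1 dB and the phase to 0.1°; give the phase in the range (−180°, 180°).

53.6 dB, 16.9°

Substitute s = j3283:
Numerator: 500(j3283) + 2500 = 2500 + j1641500
Denominator: (j3283) + 1000 = 1000 + j3283
|N| = √(2500² + 1641500²) ≈ 1.6415e+06, ∠N ≈ 89.91°
|D| = √(1000² + 3283²) ≈ 3431.9, ∠D ≈ 73.06°
|G| = 1.6415e+06 / 3431.9 ≈ 478.31
Gain = 20 log₁₀(478.31) ≈ 53.59 dB
∠G = 89.91° − 73.06° = 16.85°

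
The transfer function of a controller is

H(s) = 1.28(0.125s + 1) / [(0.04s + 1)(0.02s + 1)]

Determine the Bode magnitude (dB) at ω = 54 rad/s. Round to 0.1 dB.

7.9 dB

At ω = 54 rad/s:
zero (1 + j54·0.125) = 1 + j6.75 → |·| ≈ 6.8237, ∠ ≈ 81.57°
pole (1 + j54·0.04) = 1 + j2.16 → |·| ≈ 2.3803, ∠ ≈ 65.16°
pole (1 + j54·0.02) = 1 + j1.08 → |·| ≈ 1.4719, ∠ ≈ 47.20°
|H| = 1.28 · 6.8237 / (2.3803 · 1.4719) ≈ 2.493
Gain = 20 log₁₀(2.493) ≈ 7.93 dB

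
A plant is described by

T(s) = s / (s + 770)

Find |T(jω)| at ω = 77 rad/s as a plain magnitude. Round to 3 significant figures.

0.0995

At s = jω = j77:
zero at origin: s = j77 → |·| = 77, ∠ = 90.00°
pole (s+770): 770 + j77 → |·| = √(770²+77²) = √598829 ≈ 773.84, ∠ = arctan(77/770) ≈ 5.71°
|T| = 1 · 77 / 773.84 ≈ 0.099504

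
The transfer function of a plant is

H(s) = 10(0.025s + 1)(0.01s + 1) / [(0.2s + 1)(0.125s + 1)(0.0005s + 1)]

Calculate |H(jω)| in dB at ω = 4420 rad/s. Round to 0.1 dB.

At ω = 4420 rad/s:
zero (1 + j4420·0.025) = 1 + j110.5 → |·| ≈ 110.5, ∠ ≈ 89.48°
zero (1 + j4420·0.01) = 1 + j44.2 → |·| ≈ 44.211, ∠ ≈ 88.70°
pole (1 + j4420·0.2) = 1 + j884 → |·| ≈ 884, ∠ ≈ 89.94°
pole (1 + j4420·0.125) = 1 + j552.5 → |·| ≈ 552.5, ∠ ≈ 89.90°
pole (1 + j4420·0.0005) = 1 + j2.21 → |·| ≈ 2.4257, ∠ ≈ 65.65°
|H| = 10 · 110.5 · 44.211 / (884 · 552.5 · 2.4257) ≈ 0.041235
Gain = 20 log₁₀(0.041235) ≈ -27.69 dB

-27.7 dB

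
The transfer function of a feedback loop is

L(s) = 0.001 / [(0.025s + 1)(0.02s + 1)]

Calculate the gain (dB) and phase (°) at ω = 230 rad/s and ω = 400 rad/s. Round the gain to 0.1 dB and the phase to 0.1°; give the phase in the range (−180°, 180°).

ω = 230: -88.8 dB, -157.9°; ω = 400: -98.2 dB, -167.2°

At ω = 230 rad/s:
pole (1 + j230·0.025) = 1 + j5.75 → |·| ≈ 5.8363, ∠ ≈ 80.13°
pole (1 + j230·0.02) = 1 + j4.6 → |·| ≈ 4.7074, ∠ ≈ 77.74°
|L| = 0.001 · 1 / (5.8363 · 4.7074) ≈ 3.6398e-05
Gain = 20 log₁₀(3.6398e-05) ≈ -88.78 dB
∠L = (0°) − (80.13° + 77.74°) = -157.87°

At ω = 400 rad/s:
pole (1 + j400·0.025) = 1 + j10 → |·| ≈ 10.05, ∠ ≈ 84.29°
pole (1 + j400·0.02) = 1 + j8 → |·| ≈ 8.0623, ∠ ≈ 82.87°
|L| = 0.001 · 1 / (10.05 · 8.0623) ≈ 1.2342e-05
Gain = 20 log₁₀(1.2342e-05) ≈ -98.17 dB
∠L = (0°) − (84.29° + 82.87°) = -167.16°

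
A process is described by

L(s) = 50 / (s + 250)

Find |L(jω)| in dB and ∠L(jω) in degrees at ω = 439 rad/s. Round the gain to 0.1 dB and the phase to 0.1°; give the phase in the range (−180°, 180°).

At s = jω = j439:
pole (s+250): 250 + j439 → |·| = √(250²+439²) = √255221 ≈ 505.19, ∠ = arctan(439/250) ≈ 60.34°
|L| = 50 / 505.19 ≈ 0.098973
Gain = 20 log₁₀(0.098973) ≈ -20.09 dB
∠L = 0.00° − 60.34° = -60.34°

-20.1 dB, -60.3°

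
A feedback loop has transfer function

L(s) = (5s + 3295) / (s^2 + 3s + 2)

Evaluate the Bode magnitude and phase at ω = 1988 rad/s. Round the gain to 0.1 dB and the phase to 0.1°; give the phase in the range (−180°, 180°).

Substitute s = j1988:
Numerator: 5(j1988) + 3295 = 3295 + j9940
Denominator: (j1988)^2 + 3(j1988) + 2 = -3952142 + j5964
|N| = √(3295² + 9940²) ≈ 10472, ∠N ≈ 71.66°
|D| = √(3952142² + 5964²) ≈ 3.9521e+06, ∠D ≈ 179.91°
|L| = 10472 / 3.9521e+06 ≈ 0.0026497
Gain = 20 log₁₀(0.0026497) ≈ -51.54 dB
∠L = 71.66° − 179.91° = -108.25°

-51.5 dB, -108.3°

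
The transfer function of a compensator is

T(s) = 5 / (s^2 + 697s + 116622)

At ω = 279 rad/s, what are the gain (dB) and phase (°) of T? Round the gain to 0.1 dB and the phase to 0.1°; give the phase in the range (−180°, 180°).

-92.0 dB, -78.7°

Substitute s = j279:
Numerator: 5 = 5 + j0
Denominator: (j279)^2 + 697(j279) + 116622 = 38781 + j194463
|N| = √(5² + 0²) ≈ 5, ∠N ≈ 0.00°
|D| = √(38781² + 194463²) ≈ 1.9829e+05, ∠D ≈ 78.72°
|T| = 5 / 1.9829e+05 ≈ 2.5216e-05
Gain = 20 log₁₀(2.5216e-05) ≈ -91.97 dB
∠T = 0.00° − 78.72° = -78.72°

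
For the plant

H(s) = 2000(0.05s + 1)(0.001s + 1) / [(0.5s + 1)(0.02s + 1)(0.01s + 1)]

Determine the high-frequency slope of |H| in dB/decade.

Each pole contributes −20 dB/decade at high frequency; each zero contributes +20 dB/decade.
Net: 2 zero(s) − 3 pole(s) → -20 dB/decade.

-20 dB/decade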